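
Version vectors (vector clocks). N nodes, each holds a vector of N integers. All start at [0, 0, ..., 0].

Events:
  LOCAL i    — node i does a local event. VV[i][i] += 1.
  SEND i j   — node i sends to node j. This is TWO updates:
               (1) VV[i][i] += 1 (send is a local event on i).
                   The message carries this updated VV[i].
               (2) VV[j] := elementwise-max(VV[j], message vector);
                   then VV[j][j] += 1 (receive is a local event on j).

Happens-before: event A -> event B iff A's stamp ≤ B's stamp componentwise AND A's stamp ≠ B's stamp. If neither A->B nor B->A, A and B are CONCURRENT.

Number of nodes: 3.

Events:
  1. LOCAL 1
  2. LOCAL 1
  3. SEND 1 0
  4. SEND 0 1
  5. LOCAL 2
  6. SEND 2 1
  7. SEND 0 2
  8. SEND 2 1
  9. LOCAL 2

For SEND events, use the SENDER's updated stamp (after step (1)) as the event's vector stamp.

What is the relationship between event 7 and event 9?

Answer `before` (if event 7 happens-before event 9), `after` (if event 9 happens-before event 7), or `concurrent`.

Initial: VV[0]=[0, 0, 0]
Initial: VV[1]=[0, 0, 0]
Initial: VV[2]=[0, 0, 0]
Event 1: LOCAL 1: VV[1][1]++ -> VV[1]=[0, 1, 0]
Event 2: LOCAL 1: VV[1][1]++ -> VV[1]=[0, 2, 0]
Event 3: SEND 1->0: VV[1][1]++ -> VV[1]=[0, 3, 0], msg_vec=[0, 3, 0]; VV[0]=max(VV[0],msg_vec) then VV[0][0]++ -> VV[0]=[1, 3, 0]
Event 4: SEND 0->1: VV[0][0]++ -> VV[0]=[2, 3, 0], msg_vec=[2, 3, 0]; VV[1]=max(VV[1],msg_vec) then VV[1][1]++ -> VV[1]=[2, 4, 0]
Event 5: LOCAL 2: VV[2][2]++ -> VV[2]=[0, 0, 1]
Event 6: SEND 2->1: VV[2][2]++ -> VV[2]=[0, 0, 2], msg_vec=[0, 0, 2]; VV[1]=max(VV[1],msg_vec) then VV[1][1]++ -> VV[1]=[2, 5, 2]
Event 7: SEND 0->2: VV[0][0]++ -> VV[0]=[3, 3, 0], msg_vec=[3, 3, 0]; VV[2]=max(VV[2],msg_vec) then VV[2][2]++ -> VV[2]=[3, 3, 3]
Event 8: SEND 2->1: VV[2][2]++ -> VV[2]=[3, 3, 4], msg_vec=[3, 3, 4]; VV[1]=max(VV[1],msg_vec) then VV[1][1]++ -> VV[1]=[3, 6, 4]
Event 9: LOCAL 2: VV[2][2]++ -> VV[2]=[3, 3, 5]
Event 7 stamp: [3, 3, 0]
Event 9 stamp: [3, 3, 5]
[3, 3, 0] <= [3, 3, 5]? True
[3, 3, 5] <= [3, 3, 0]? False
Relation: before

Answer: before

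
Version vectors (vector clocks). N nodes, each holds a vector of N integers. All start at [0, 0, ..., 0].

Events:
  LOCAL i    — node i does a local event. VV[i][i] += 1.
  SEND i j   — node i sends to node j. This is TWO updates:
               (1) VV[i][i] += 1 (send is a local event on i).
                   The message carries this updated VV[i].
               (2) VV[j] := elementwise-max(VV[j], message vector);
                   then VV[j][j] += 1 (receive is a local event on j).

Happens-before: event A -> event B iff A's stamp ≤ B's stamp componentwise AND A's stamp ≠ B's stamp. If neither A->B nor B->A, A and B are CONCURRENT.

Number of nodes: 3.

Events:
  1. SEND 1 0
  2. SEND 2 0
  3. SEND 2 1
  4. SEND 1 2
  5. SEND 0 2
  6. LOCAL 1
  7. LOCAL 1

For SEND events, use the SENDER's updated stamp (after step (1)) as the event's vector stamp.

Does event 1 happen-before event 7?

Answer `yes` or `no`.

Answer: yes

Derivation:
Initial: VV[0]=[0, 0, 0]
Initial: VV[1]=[0, 0, 0]
Initial: VV[2]=[0, 0, 0]
Event 1: SEND 1->0: VV[1][1]++ -> VV[1]=[0, 1, 0], msg_vec=[0, 1, 0]; VV[0]=max(VV[0],msg_vec) then VV[0][0]++ -> VV[0]=[1, 1, 0]
Event 2: SEND 2->0: VV[2][2]++ -> VV[2]=[0, 0, 1], msg_vec=[0, 0, 1]; VV[0]=max(VV[0],msg_vec) then VV[0][0]++ -> VV[0]=[2, 1, 1]
Event 3: SEND 2->1: VV[2][2]++ -> VV[2]=[0, 0, 2], msg_vec=[0, 0, 2]; VV[1]=max(VV[1],msg_vec) then VV[1][1]++ -> VV[1]=[0, 2, 2]
Event 4: SEND 1->2: VV[1][1]++ -> VV[1]=[0, 3, 2], msg_vec=[0, 3, 2]; VV[2]=max(VV[2],msg_vec) then VV[2][2]++ -> VV[2]=[0, 3, 3]
Event 5: SEND 0->2: VV[0][0]++ -> VV[0]=[3, 1, 1], msg_vec=[3, 1, 1]; VV[2]=max(VV[2],msg_vec) then VV[2][2]++ -> VV[2]=[3, 3, 4]
Event 6: LOCAL 1: VV[1][1]++ -> VV[1]=[0, 4, 2]
Event 7: LOCAL 1: VV[1][1]++ -> VV[1]=[0, 5, 2]
Event 1 stamp: [0, 1, 0]
Event 7 stamp: [0, 5, 2]
[0, 1, 0] <= [0, 5, 2]? True. Equal? False. Happens-before: True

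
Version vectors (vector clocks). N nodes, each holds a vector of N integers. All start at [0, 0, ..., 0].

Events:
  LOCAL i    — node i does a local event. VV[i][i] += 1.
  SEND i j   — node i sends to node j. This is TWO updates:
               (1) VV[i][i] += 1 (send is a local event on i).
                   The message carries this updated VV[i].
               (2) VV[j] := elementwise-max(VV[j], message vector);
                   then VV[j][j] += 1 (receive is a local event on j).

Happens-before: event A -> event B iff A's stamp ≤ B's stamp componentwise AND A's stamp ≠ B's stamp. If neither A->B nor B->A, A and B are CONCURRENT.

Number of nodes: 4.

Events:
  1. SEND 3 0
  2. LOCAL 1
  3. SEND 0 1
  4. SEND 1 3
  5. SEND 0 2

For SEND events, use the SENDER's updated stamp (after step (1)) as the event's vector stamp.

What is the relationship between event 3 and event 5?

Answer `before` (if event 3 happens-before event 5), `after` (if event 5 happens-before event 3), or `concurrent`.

Answer: before

Derivation:
Initial: VV[0]=[0, 0, 0, 0]
Initial: VV[1]=[0, 0, 0, 0]
Initial: VV[2]=[0, 0, 0, 0]
Initial: VV[3]=[0, 0, 0, 0]
Event 1: SEND 3->0: VV[3][3]++ -> VV[3]=[0, 0, 0, 1], msg_vec=[0, 0, 0, 1]; VV[0]=max(VV[0],msg_vec) then VV[0][0]++ -> VV[0]=[1, 0, 0, 1]
Event 2: LOCAL 1: VV[1][1]++ -> VV[1]=[0, 1, 0, 0]
Event 3: SEND 0->1: VV[0][0]++ -> VV[0]=[2, 0, 0, 1], msg_vec=[2, 0, 0, 1]; VV[1]=max(VV[1],msg_vec) then VV[1][1]++ -> VV[1]=[2, 2, 0, 1]
Event 4: SEND 1->3: VV[1][1]++ -> VV[1]=[2, 3, 0, 1], msg_vec=[2, 3, 0, 1]; VV[3]=max(VV[3],msg_vec) then VV[3][3]++ -> VV[3]=[2, 3, 0, 2]
Event 5: SEND 0->2: VV[0][0]++ -> VV[0]=[3, 0, 0, 1], msg_vec=[3, 0, 0, 1]; VV[2]=max(VV[2],msg_vec) then VV[2][2]++ -> VV[2]=[3, 0, 1, 1]
Event 3 stamp: [2, 0, 0, 1]
Event 5 stamp: [3, 0, 0, 1]
[2, 0, 0, 1] <= [3, 0, 0, 1]? True
[3, 0, 0, 1] <= [2, 0, 0, 1]? False
Relation: before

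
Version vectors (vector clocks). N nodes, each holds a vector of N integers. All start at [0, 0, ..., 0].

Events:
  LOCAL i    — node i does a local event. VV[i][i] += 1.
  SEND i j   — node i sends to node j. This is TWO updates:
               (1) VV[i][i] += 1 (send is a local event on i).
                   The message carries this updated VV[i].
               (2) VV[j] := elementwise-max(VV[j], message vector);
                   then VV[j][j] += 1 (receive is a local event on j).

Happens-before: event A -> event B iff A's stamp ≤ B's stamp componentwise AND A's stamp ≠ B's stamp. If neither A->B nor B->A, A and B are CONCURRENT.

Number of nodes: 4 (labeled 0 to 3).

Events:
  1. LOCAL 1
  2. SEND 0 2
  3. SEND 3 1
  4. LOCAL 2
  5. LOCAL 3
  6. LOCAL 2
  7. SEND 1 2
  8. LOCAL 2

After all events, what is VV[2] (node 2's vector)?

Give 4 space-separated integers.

Answer: 1 3 5 1

Derivation:
Initial: VV[0]=[0, 0, 0, 0]
Initial: VV[1]=[0, 0, 0, 0]
Initial: VV[2]=[0, 0, 0, 0]
Initial: VV[3]=[0, 0, 0, 0]
Event 1: LOCAL 1: VV[1][1]++ -> VV[1]=[0, 1, 0, 0]
Event 2: SEND 0->2: VV[0][0]++ -> VV[0]=[1, 0, 0, 0], msg_vec=[1, 0, 0, 0]; VV[2]=max(VV[2],msg_vec) then VV[2][2]++ -> VV[2]=[1, 0, 1, 0]
Event 3: SEND 3->1: VV[3][3]++ -> VV[3]=[0, 0, 0, 1], msg_vec=[0, 0, 0, 1]; VV[1]=max(VV[1],msg_vec) then VV[1][1]++ -> VV[1]=[0, 2, 0, 1]
Event 4: LOCAL 2: VV[2][2]++ -> VV[2]=[1, 0, 2, 0]
Event 5: LOCAL 3: VV[3][3]++ -> VV[3]=[0, 0, 0, 2]
Event 6: LOCAL 2: VV[2][2]++ -> VV[2]=[1, 0, 3, 0]
Event 7: SEND 1->2: VV[1][1]++ -> VV[1]=[0, 3, 0, 1], msg_vec=[0, 3, 0, 1]; VV[2]=max(VV[2],msg_vec) then VV[2][2]++ -> VV[2]=[1, 3, 4, 1]
Event 8: LOCAL 2: VV[2][2]++ -> VV[2]=[1, 3, 5, 1]
Final vectors: VV[0]=[1, 0, 0, 0]; VV[1]=[0, 3, 0, 1]; VV[2]=[1, 3, 5, 1]; VV[3]=[0, 0, 0, 2]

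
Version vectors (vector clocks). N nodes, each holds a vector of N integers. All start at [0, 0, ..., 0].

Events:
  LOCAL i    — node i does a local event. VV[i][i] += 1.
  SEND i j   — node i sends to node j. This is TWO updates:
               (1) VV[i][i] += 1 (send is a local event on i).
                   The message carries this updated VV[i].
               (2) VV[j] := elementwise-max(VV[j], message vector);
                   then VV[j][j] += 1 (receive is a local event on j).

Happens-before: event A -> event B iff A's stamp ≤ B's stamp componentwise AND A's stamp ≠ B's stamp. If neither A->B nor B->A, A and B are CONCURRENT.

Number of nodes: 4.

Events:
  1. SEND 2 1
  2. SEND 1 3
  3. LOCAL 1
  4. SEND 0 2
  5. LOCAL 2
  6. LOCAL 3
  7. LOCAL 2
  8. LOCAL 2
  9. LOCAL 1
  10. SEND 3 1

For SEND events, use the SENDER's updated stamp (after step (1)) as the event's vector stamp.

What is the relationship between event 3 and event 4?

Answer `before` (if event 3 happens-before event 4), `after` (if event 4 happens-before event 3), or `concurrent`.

Answer: concurrent

Derivation:
Initial: VV[0]=[0, 0, 0, 0]
Initial: VV[1]=[0, 0, 0, 0]
Initial: VV[2]=[0, 0, 0, 0]
Initial: VV[3]=[0, 0, 0, 0]
Event 1: SEND 2->1: VV[2][2]++ -> VV[2]=[0, 0, 1, 0], msg_vec=[0, 0, 1, 0]; VV[1]=max(VV[1],msg_vec) then VV[1][1]++ -> VV[1]=[0, 1, 1, 0]
Event 2: SEND 1->3: VV[1][1]++ -> VV[1]=[0, 2, 1, 0], msg_vec=[0, 2, 1, 0]; VV[3]=max(VV[3],msg_vec) then VV[3][3]++ -> VV[3]=[0, 2, 1, 1]
Event 3: LOCAL 1: VV[1][1]++ -> VV[1]=[0, 3, 1, 0]
Event 4: SEND 0->2: VV[0][0]++ -> VV[0]=[1, 0, 0, 0], msg_vec=[1, 0, 0, 0]; VV[2]=max(VV[2],msg_vec) then VV[2][2]++ -> VV[2]=[1, 0, 2, 0]
Event 5: LOCAL 2: VV[2][2]++ -> VV[2]=[1, 0, 3, 0]
Event 6: LOCAL 3: VV[3][3]++ -> VV[3]=[0, 2, 1, 2]
Event 7: LOCAL 2: VV[2][2]++ -> VV[2]=[1, 0, 4, 0]
Event 8: LOCAL 2: VV[2][2]++ -> VV[2]=[1, 0, 5, 0]
Event 9: LOCAL 1: VV[1][1]++ -> VV[1]=[0, 4, 1, 0]
Event 10: SEND 3->1: VV[3][3]++ -> VV[3]=[0, 2, 1, 3], msg_vec=[0, 2, 1, 3]; VV[1]=max(VV[1],msg_vec) then VV[1][1]++ -> VV[1]=[0, 5, 1, 3]
Event 3 stamp: [0, 3, 1, 0]
Event 4 stamp: [1, 0, 0, 0]
[0, 3, 1, 0] <= [1, 0, 0, 0]? False
[1, 0, 0, 0] <= [0, 3, 1, 0]? False
Relation: concurrent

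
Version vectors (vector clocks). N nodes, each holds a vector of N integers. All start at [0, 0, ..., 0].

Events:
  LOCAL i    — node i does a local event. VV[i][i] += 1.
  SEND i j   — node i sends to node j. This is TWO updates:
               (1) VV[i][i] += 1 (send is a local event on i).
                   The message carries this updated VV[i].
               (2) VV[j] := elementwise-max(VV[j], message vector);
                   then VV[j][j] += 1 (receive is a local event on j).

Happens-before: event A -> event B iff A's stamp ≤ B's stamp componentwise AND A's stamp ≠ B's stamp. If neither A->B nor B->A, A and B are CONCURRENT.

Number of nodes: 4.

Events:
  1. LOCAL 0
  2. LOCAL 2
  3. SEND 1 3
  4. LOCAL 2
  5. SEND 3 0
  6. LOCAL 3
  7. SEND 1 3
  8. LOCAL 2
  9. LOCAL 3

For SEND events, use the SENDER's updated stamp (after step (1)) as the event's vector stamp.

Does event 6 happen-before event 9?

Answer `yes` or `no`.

Answer: yes

Derivation:
Initial: VV[0]=[0, 0, 0, 0]
Initial: VV[1]=[0, 0, 0, 0]
Initial: VV[2]=[0, 0, 0, 0]
Initial: VV[3]=[0, 0, 0, 0]
Event 1: LOCAL 0: VV[0][0]++ -> VV[0]=[1, 0, 0, 0]
Event 2: LOCAL 2: VV[2][2]++ -> VV[2]=[0, 0, 1, 0]
Event 3: SEND 1->3: VV[1][1]++ -> VV[1]=[0, 1, 0, 0], msg_vec=[0, 1, 0, 0]; VV[3]=max(VV[3],msg_vec) then VV[3][3]++ -> VV[3]=[0, 1, 0, 1]
Event 4: LOCAL 2: VV[2][2]++ -> VV[2]=[0, 0, 2, 0]
Event 5: SEND 3->0: VV[3][3]++ -> VV[3]=[0, 1, 0, 2], msg_vec=[0, 1, 0, 2]; VV[0]=max(VV[0],msg_vec) then VV[0][0]++ -> VV[0]=[2, 1, 0, 2]
Event 6: LOCAL 3: VV[3][3]++ -> VV[3]=[0, 1, 0, 3]
Event 7: SEND 1->3: VV[1][1]++ -> VV[1]=[0, 2, 0, 0], msg_vec=[0, 2, 0, 0]; VV[3]=max(VV[3],msg_vec) then VV[3][3]++ -> VV[3]=[0, 2, 0, 4]
Event 8: LOCAL 2: VV[2][2]++ -> VV[2]=[0, 0, 3, 0]
Event 9: LOCAL 3: VV[3][3]++ -> VV[3]=[0, 2, 0, 5]
Event 6 stamp: [0, 1, 0, 3]
Event 9 stamp: [0, 2, 0, 5]
[0, 1, 0, 3] <= [0, 2, 0, 5]? True. Equal? False. Happens-before: True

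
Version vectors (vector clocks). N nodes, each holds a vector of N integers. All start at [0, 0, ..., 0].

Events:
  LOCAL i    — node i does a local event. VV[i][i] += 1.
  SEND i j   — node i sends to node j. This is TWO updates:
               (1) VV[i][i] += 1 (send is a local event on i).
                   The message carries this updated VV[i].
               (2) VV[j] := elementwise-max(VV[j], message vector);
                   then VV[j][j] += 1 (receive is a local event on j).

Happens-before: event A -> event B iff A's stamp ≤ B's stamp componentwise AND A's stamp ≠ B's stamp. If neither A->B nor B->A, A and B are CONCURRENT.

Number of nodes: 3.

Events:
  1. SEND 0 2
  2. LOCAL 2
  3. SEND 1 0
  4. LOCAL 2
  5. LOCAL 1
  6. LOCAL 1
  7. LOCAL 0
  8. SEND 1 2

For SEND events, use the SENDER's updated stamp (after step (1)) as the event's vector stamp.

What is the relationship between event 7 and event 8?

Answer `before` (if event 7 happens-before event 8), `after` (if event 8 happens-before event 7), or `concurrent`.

Initial: VV[0]=[0, 0, 0]
Initial: VV[1]=[0, 0, 0]
Initial: VV[2]=[0, 0, 0]
Event 1: SEND 0->2: VV[0][0]++ -> VV[0]=[1, 0, 0], msg_vec=[1, 0, 0]; VV[2]=max(VV[2],msg_vec) then VV[2][2]++ -> VV[2]=[1, 0, 1]
Event 2: LOCAL 2: VV[2][2]++ -> VV[2]=[1, 0, 2]
Event 3: SEND 1->0: VV[1][1]++ -> VV[1]=[0, 1, 0], msg_vec=[0, 1, 0]; VV[0]=max(VV[0],msg_vec) then VV[0][0]++ -> VV[0]=[2, 1, 0]
Event 4: LOCAL 2: VV[2][2]++ -> VV[2]=[1, 0, 3]
Event 5: LOCAL 1: VV[1][1]++ -> VV[1]=[0, 2, 0]
Event 6: LOCAL 1: VV[1][1]++ -> VV[1]=[0, 3, 0]
Event 7: LOCAL 0: VV[0][0]++ -> VV[0]=[3, 1, 0]
Event 8: SEND 1->2: VV[1][1]++ -> VV[1]=[0, 4, 0], msg_vec=[0, 4, 0]; VV[2]=max(VV[2],msg_vec) then VV[2][2]++ -> VV[2]=[1, 4, 4]
Event 7 stamp: [3, 1, 0]
Event 8 stamp: [0, 4, 0]
[3, 1, 0] <= [0, 4, 0]? False
[0, 4, 0] <= [3, 1, 0]? False
Relation: concurrent

Answer: concurrent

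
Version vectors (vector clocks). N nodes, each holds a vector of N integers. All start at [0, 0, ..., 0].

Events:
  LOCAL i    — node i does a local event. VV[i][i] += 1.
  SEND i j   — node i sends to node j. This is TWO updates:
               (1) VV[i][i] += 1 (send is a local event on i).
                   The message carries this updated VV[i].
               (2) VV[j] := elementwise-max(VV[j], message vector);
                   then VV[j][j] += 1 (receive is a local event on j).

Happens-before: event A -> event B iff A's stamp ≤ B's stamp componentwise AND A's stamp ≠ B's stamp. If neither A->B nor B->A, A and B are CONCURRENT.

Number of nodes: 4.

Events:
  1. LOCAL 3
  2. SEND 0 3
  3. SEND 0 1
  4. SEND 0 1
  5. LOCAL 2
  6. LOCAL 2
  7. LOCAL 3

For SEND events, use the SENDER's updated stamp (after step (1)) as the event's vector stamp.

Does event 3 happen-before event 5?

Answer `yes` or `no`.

Answer: no

Derivation:
Initial: VV[0]=[0, 0, 0, 0]
Initial: VV[1]=[0, 0, 0, 0]
Initial: VV[2]=[0, 0, 0, 0]
Initial: VV[3]=[0, 0, 0, 0]
Event 1: LOCAL 3: VV[3][3]++ -> VV[3]=[0, 0, 0, 1]
Event 2: SEND 0->3: VV[0][0]++ -> VV[0]=[1, 0, 0, 0], msg_vec=[1, 0, 0, 0]; VV[3]=max(VV[3],msg_vec) then VV[3][3]++ -> VV[3]=[1, 0, 0, 2]
Event 3: SEND 0->1: VV[0][0]++ -> VV[0]=[2, 0, 0, 0], msg_vec=[2, 0, 0, 0]; VV[1]=max(VV[1],msg_vec) then VV[1][1]++ -> VV[1]=[2, 1, 0, 0]
Event 4: SEND 0->1: VV[0][0]++ -> VV[0]=[3, 0, 0, 0], msg_vec=[3, 0, 0, 0]; VV[1]=max(VV[1],msg_vec) then VV[1][1]++ -> VV[1]=[3, 2, 0, 0]
Event 5: LOCAL 2: VV[2][2]++ -> VV[2]=[0, 0, 1, 0]
Event 6: LOCAL 2: VV[2][2]++ -> VV[2]=[0, 0, 2, 0]
Event 7: LOCAL 3: VV[3][3]++ -> VV[3]=[1, 0, 0, 3]
Event 3 stamp: [2, 0, 0, 0]
Event 5 stamp: [0, 0, 1, 0]
[2, 0, 0, 0] <= [0, 0, 1, 0]? False. Equal? False. Happens-before: False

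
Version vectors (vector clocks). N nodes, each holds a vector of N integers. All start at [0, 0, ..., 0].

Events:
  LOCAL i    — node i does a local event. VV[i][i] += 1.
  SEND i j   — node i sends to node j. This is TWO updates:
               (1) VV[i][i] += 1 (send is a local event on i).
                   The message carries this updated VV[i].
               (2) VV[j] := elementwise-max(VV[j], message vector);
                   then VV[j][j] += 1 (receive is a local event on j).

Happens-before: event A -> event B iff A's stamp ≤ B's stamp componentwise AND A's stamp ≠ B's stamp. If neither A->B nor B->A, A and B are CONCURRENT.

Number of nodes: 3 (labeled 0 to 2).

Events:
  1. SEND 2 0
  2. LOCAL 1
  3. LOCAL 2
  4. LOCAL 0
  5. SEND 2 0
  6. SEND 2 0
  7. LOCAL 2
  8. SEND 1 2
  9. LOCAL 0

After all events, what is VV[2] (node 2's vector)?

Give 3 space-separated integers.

Initial: VV[0]=[0, 0, 0]
Initial: VV[1]=[0, 0, 0]
Initial: VV[2]=[0, 0, 0]
Event 1: SEND 2->0: VV[2][2]++ -> VV[2]=[0, 0, 1], msg_vec=[0, 0, 1]; VV[0]=max(VV[0],msg_vec) then VV[0][0]++ -> VV[0]=[1, 0, 1]
Event 2: LOCAL 1: VV[1][1]++ -> VV[1]=[0, 1, 0]
Event 3: LOCAL 2: VV[2][2]++ -> VV[2]=[0, 0, 2]
Event 4: LOCAL 0: VV[0][0]++ -> VV[0]=[2, 0, 1]
Event 5: SEND 2->0: VV[2][2]++ -> VV[2]=[0, 0, 3], msg_vec=[0, 0, 3]; VV[0]=max(VV[0],msg_vec) then VV[0][0]++ -> VV[0]=[3, 0, 3]
Event 6: SEND 2->0: VV[2][2]++ -> VV[2]=[0, 0, 4], msg_vec=[0, 0, 4]; VV[0]=max(VV[0],msg_vec) then VV[0][0]++ -> VV[0]=[4, 0, 4]
Event 7: LOCAL 2: VV[2][2]++ -> VV[2]=[0, 0, 5]
Event 8: SEND 1->2: VV[1][1]++ -> VV[1]=[0, 2, 0], msg_vec=[0, 2, 0]; VV[2]=max(VV[2],msg_vec) then VV[2][2]++ -> VV[2]=[0, 2, 6]
Event 9: LOCAL 0: VV[0][0]++ -> VV[0]=[5, 0, 4]
Final vectors: VV[0]=[5, 0, 4]; VV[1]=[0, 2, 0]; VV[2]=[0, 2, 6]

Answer: 0 2 6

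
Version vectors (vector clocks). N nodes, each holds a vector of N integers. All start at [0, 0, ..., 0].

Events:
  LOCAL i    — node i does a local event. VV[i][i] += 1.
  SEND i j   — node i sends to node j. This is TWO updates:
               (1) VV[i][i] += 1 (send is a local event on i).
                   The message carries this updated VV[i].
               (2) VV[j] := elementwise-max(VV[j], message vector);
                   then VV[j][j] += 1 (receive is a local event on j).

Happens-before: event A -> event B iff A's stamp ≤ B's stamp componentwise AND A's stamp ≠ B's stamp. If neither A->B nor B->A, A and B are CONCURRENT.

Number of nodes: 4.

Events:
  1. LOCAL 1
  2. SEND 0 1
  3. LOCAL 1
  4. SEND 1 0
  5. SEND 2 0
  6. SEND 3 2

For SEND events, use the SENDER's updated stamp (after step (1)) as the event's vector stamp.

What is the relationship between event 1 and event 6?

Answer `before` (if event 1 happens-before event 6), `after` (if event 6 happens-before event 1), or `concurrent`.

Initial: VV[0]=[0, 0, 0, 0]
Initial: VV[1]=[0, 0, 0, 0]
Initial: VV[2]=[0, 0, 0, 0]
Initial: VV[3]=[0, 0, 0, 0]
Event 1: LOCAL 1: VV[1][1]++ -> VV[1]=[0, 1, 0, 0]
Event 2: SEND 0->1: VV[0][0]++ -> VV[0]=[1, 0, 0, 0], msg_vec=[1, 0, 0, 0]; VV[1]=max(VV[1],msg_vec) then VV[1][1]++ -> VV[1]=[1, 2, 0, 0]
Event 3: LOCAL 1: VV[1][1]++ -> VV[1]=[1, 3, 0, 0]
Event 4: SEND 1->0: VV[1][1]++ -> VV[1]=[1, 4, 0, 0], msg_vec=[1, 4, 0, 0]; VV[0]=max(VV[0],msg_vec) then VV[0][0]++ -> VV[0]=[2, 4, 0, 0]
Event 5: SEND 2->0: VV[2][2]++ -> VV[2]=[0, 0, 1, 0], msg_vec=[0, 0, 1, 0]; VV[0]=max(VV[0],msg_vec) then VV[0][0]++ -> VV[0]=[3, 4, 1, 0]
Event 6: SEND 3->2: VV[3][3]++ -> VV[3]=[0, 0, 0, 1], msg_vec=[0, 0, 0, 1]; VV[2]=max(VV[2],msg_vec) then VV[2][2]++ -> VV[2]=[0, 0, 2, 1]
Event 1 stamp: [0, 1, 0, 0]
Event 6 stamp: [0, 0, 0, 1]
[0, 1, 0, 0] <= [0, 0, 0, 1]? False
[0, 0, 0, 1] <= [0, 1, 0, 0]? False
Relation: concurrent

Answer: concurrent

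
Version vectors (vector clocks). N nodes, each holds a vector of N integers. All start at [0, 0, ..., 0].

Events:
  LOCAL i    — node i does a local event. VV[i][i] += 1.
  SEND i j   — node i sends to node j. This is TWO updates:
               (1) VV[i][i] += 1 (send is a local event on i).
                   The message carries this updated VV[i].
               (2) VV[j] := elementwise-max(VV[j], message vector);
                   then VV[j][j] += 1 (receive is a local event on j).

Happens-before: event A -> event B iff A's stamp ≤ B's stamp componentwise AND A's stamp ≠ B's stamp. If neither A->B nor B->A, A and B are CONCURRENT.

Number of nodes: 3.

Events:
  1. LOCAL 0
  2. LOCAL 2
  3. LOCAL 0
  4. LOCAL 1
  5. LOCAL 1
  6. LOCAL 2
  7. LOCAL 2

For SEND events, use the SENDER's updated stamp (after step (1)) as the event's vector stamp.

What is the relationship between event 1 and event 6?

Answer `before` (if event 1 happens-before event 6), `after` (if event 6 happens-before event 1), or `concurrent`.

Answer: concurrent

Derivation:
Initial: VV[0]=[0, 0, 0]
Initial: VV[1]=[0, 0, 0]
Initial: VV[2]=[0, 0, 0]
Event 1: LOCAL 0: VV[0][0]++ -> VV[0]=[1, 0, 0]
Event 2: LOCAL 2: VV[2][2]++ -> VV[2]=[0, 0, 1]
Event 3: LOCAL 0: VV[0][0]++ -> VV[0]=[2, 0, 0]
Event 4: LOCAL 1: VV[1][1]++ -> VV[1]=[0, 1, 0]
Event 5: LOCAL 1: VV[1][1]++ -> VV[1]=[0, 2, 0]
Event 6: LOCAL 2: VV[2][2]++ -> VV[2]=[0, 0, 2]
Event 7: LOCAL 2: VV[2][2]++ -> VV[2]=[0, 0, 3]
Event 1 stamp: [1, 0, 0]
Event 6 stamp: [0, 0, 2]
[1, 0, 0] <= [0, 0, 2]? False
[0, 0, 2] <= [1, 0, 0]? False
Relation: concurrent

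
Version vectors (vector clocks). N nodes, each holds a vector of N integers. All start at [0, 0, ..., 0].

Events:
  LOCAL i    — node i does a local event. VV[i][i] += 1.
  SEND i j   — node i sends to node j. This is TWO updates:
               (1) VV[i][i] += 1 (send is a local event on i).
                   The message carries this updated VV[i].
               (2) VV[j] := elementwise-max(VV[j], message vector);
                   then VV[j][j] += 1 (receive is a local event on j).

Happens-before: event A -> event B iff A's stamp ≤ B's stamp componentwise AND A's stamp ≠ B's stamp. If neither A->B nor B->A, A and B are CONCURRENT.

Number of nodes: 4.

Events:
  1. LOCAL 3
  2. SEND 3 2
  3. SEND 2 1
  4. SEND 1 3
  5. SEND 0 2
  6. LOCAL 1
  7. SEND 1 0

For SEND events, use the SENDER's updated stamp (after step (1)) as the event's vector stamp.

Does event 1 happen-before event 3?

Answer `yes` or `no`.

Initial: VV[0]=[0, 0, 0, 0]
Initial: VV[1]=[0, 0, 0, 0]
Initial: VV[2]=[0, 0, 0, 0]
Initial: VV[3]=[0, 0, 0, 0]
Event 1: LOCAL 3: VV[3][3]++ -> VV[3]=[0, 0, 0, 1]
Event 2: SEND 3->2: VV[3][3]++ -> VV[3]=[0, 0, 0, 2], msg_vec=[0, 0, 0, 2]; VV[2]=max(VV[2],msg_vec) then VV[2][2]++ -> VV[2]=[0, 0, 1, 2]
Event 3: SEND 2->1: VV[2][2]++ -> VV[2]=[0, 0, 2, 2], msg_vec=[0, 0, 2, 2]; VV[1]=max(VV[1],msg_vec) then VV[1][1]++ -> VV[1]=[0, 1, 2, 2]
Event 4: SEND 1->3: VV[1][1]++ -> VV[1]=[0, 2, 2, 2], msg_vec=[0, 2, 2, 2]; VV[3]=max(VV[3],msg_vec) then VV[3][3]++ -> VV[3]=[0, 2, 2, 3]
Event 5: SEND 0->2: VV[0][0]++ -> VV[0]=[1, 0, 0, 0], msg_vec=[1, 0, 0, 0]; VV[2]=max(VV[2],msg_vec) then VV[2][2]++ -> VV[2]=[1, 0, 3, 2]
Event 6: LOCAL 1: VV[1][1]++ -> VV[1]=[0, 3, 2, 2]
Event 7: SEND 1->0: VV[1][1]++ -> VV[1]=[0, 4, 2, 2], msg_vec=[0, 4, 2, 2]; VV[0]=max(VV[0],msg_vec) then VV[0][0]++ -> VV[0]=[2, 4, 2, 2]
Event 1 stamp: [0, 0, 0, 1]
Event 3 stamp: [0, 0, 2, 2]
[0, 0, 0, 1] <= [0, 0, 2, 2]? True. Equal? False. Happens-before: True

Answer: yes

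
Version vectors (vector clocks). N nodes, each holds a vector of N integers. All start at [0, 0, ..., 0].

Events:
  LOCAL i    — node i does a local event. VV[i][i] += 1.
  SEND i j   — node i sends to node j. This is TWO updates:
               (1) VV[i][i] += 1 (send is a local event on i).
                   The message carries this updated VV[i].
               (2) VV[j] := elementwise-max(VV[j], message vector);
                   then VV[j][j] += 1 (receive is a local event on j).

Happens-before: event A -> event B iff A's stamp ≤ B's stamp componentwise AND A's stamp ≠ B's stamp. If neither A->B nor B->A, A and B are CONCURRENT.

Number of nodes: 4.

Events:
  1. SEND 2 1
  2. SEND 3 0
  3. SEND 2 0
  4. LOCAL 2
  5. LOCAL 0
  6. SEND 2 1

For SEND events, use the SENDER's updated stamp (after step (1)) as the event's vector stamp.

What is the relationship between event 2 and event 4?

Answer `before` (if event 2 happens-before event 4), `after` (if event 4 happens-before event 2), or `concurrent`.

Initial: VV[0]=[0, 0, 0, 0]
Initial: VV[1]=[0, 0, 0, 0]
Initial: VV[2]=[0, 0, 0, 0]
Initial: VV[3]=[0, 0, 0, 0]
Event 1: SEND 2->1: VV[2][2]++ -> VV[2]=[0, 0, 1, 0], msg_vec=[0, 0, 1, 0]; VV[1]=max(VV[1],msg_vec) then VV[1][1]++ -> VV[1]=[0, 1, 1, 0]
Event 2: SEND 3->0: VV[3][3]++ -> VV[3]=[0, 0, 0, 1], msg_vec=[0, 0, 0, 1]; VV[0]=max(VV[0],msg_vec) then VV[0][0]++ -> VV[0]=[1, 0, 0, 1]
Event 3: SEND 2->0: VV[2][2]++ -> VV[2]=[0, 0, 2, 0], msg_vec=[0, 0, 2, 0]; VV[0]=max(VV[0],msg_vec) then VV[0][0]++ -> VV[0]=[2, 0, 2, 1]
Event 4: LOCAL 2: VV[2][2]++ -> VV[2]=[0, 0, 3, 0]
Event 5: LOCAL 0: VV[0][0]++ -> VV[0]=[3, 0, 2, 1]
Event 6: SEND 2->1: VV[2][2]++ -> VV[2]=[0, 0, 4, 0], msg_vec=[0, 0, 4, 0]; VV[1]=max(VV[1],msg_vec) then VV[1][1]++ -> VV[1]=[0, 2, 4, 0]
Event 2 stamp: [0, 0, 0, 1]
Event 4 stamp: [0, 0, 3, 0]
[0, 0, 0, 1] <= [0, 0, 3, 0]? False
[0, 0, 3, 0] <= [0, 0, 0, 1]? False
Relation: concurrent

Answer: concurrent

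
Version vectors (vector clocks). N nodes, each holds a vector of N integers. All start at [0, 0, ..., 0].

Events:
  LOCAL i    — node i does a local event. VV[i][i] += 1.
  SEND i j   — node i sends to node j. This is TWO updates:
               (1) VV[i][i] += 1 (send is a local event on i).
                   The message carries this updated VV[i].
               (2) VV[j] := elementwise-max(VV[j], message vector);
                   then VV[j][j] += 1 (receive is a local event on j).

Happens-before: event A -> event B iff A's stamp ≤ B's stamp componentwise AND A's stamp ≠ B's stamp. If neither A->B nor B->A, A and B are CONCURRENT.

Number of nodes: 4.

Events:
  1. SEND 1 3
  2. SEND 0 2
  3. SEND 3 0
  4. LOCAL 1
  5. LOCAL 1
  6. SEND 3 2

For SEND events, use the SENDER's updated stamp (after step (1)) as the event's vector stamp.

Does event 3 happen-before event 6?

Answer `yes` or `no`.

Answer: yes

Derivation:
Initial: VV[0]=[0, 0, 0, 0]
Initial: VV[1]=[0, 0, 0, 0]
Initial: VV[2]=[0, 0, 0, 0]
Initial: VV[3]=[0, 0, 0, 0]
Event 1: SEND 1->3: VV[1][1]++ -> VV[1]=[0, 1, 0, 0], msg_vec=[0, 1, 0, 0]; VV[3]=max(VV[3],msg_vec) then VV[3][3]++ -> VV[3]=[0, 1, 0, 1]
Event 2: SEND 0->2: VV[0][0]++ -> VV[0]=[1, 0, 0, 0], msg_vec=[1, 0, 0, 0]; VV[2]=max(VV[2],msg_vec) then VV[2][2]++ -> VV[2]=[1, 0, 1, 0]
Event 3: SEND 3->0: VV[3][3]++ -> VV[3]=[0, 1, 0, 2], msg_vec=[0, 1, 0, 2]; VV[0]=max(VV[0],msg_vec) then VV[0][0]++ -> VV[0]=[2, 1, 0, 2]
Event 4: LOCAL 1: VV[1][1]++ -> VV[1]=[0, 2, 0, 0]
Event 5: LOCAL 1: VV[1][1]++ -> VV[1]=[0, 3, 0, 0]
Event 6: SEND 3->2: VV[3][3]++ -> VV[3]=[0, 1, 0, 3], msg_vec=[0, 1, 0, 3]; VV[2]=max(VV[2],msg_vec) then VV[2][2]++ -> VV[2]=[1, 1, 2, 3]
Event 3 stamp: [0, 1, 0, 2]
Event 6 stamp: [0, 1, 0, 3]
[0, 1, 0, 2] <= [0, 1, 0, 3]? True. Equal? False. Happens-before: True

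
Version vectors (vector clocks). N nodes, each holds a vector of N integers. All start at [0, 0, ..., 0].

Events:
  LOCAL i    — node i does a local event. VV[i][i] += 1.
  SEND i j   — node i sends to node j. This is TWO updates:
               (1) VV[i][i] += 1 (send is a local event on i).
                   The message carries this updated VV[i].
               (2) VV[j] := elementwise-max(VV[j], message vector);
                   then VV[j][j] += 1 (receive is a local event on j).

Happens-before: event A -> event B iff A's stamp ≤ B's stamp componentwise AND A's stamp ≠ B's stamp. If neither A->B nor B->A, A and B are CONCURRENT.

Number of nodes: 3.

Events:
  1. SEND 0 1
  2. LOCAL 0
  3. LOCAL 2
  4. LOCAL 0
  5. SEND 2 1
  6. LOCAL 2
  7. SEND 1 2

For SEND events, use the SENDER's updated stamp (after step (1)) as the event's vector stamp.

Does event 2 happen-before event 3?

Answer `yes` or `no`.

Initial: VV[0]=[0, 0, 0]
Initial: VV[1]=[0, 0, 0]
Initial: VV[2]=[0, 0, 0]
Event 1: SEND 0->1: VV[0][0]++ -> VV[0]=[1, 0, 0], msg_vec=[1, 0, 0]; VV[1]=max(VV[1],msg_vec) then VV[1][1]++ -> VV[1]=[1, 1, 0]
Event 2: LOCAL 0: VV[0][0]++ -> VV[0]=[2, 0, 0]
Event 3: LOCAL 2: VV[2][2]++ -> VV[2]=[0, 0, 1]
Event 4: LOCAL 0: VV[0][0]++ -> VV[0]=[3, 0, 0]
Event 5: SEND 2->1: VV[2][2]++ -> VV[2]=[0, 0, 2], msg_vec=[0, 0, 2]; VV[1]=max(VV[1],msg_vec) then VV[1][1]++ -> VV[1]=[1, 2, 2]
Event 6: LOCAL 2: VV[2][2]++ -> VV[2]=[0, 0, 3]
Event 7: SEND 1->2: VV[1][1]++ -> VV[1]=[1, 3, 2], msg_vec=[1, 3, 2]; VV[2]=max(VV[2],msg_vec) then VV[2][2]++ -> VV[2]=[1, 3, 4]
Event 2 stamp: [2, 0, 0]
Event 3 stamp: [0, 0, 1]
[2, 0, 0] <= [0, 0, 1]? False. Equal? False. Happens-before: False

Answer: no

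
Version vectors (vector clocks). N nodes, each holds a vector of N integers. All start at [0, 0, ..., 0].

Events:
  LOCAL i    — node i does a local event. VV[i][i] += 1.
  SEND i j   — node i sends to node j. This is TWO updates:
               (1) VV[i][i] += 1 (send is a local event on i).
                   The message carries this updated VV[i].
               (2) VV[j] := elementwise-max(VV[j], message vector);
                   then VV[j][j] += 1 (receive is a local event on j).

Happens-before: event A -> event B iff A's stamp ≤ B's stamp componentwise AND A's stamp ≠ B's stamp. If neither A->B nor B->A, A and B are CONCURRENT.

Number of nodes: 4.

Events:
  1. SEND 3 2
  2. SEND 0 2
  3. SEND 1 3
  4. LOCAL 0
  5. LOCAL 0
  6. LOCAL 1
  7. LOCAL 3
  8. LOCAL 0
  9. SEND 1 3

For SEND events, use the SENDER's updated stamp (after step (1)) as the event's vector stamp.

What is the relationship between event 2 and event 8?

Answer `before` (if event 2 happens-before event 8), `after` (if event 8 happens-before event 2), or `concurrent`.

Answer: before

Derivation:
Initial: VV[0]=[0, 0, 0, 0]
Initial: VV[1]=[0, 0, 0, 0]
Initial: VV[2]=[0, 0, 0, 0]
Initial: VV[3]=[0, 0, 0, 0]
Event 1: SEND 3->2: VV[3][3]++ -> VV[3]=[0, 0, 0, 1], msg_vec=[0, 0, 0, 1]; VV[2]=max(VV[2],msg_vec) then VV[2][2]++ -> VV[2]=[0, 0, 1, 1]
Event 2: SEND 0->2: VV[0][0]++ -> VV[0]=[1, 0, 0, 0], msg_vec=[1, 0, 0, 0]; VV[2]=max(VV[2],msg_vec) then VV[2][2]++ -> VV[2]=[1, 0, 2, 1]
Event 3: SEND 1->3: VV[1][1]++ -> VV[1]=[0, 1, 0, 0], msg_vec=[0, 1, 0, 0]; VV[3]=max(VV[3],msg_vec) then VV[3][3]++ -> VV[3]=[0, 1, 0, 2]
Event 4: LOCAL 0: VV[0][0]++ -> VV[0]=[2, 0, 0, 0]
Event 5: LOCAL 0: VV[0][0]++ -> VV[0]=[3, 0, 0, 0]
Event 6: LOCAL 1: VV[1][1]++ -> VV[1]=[0, 2, 0, 0]
Event 7: LOCAL 3: VV[3][3]++ -> VV[3]=[0, 1, 0, 3]
Event 8: LOCAL 0: VV[0][0]++ -> VV[0]=[4, 0, 0, 0]
Event 9: SEND 1->3: VV[1][1]++ -> VV[1]=[0, 3, 0, 0], msg_vec=[0, 3, 0, 0]; VV[3]=max(VV[3],msg_vec) then VV[3][3]++ -> VV[3]=[0, 3, 0, 4]
Event 2 stamp: [1, 0, 0, 0]
Event 8 stamp: [4, 0, 0, 0]
[1, 0, 0, 0] <= [4, 0, 0, 0]? True
[4, 0, 0, 0] <= [1, 0, 0, 0]? False
Relation: before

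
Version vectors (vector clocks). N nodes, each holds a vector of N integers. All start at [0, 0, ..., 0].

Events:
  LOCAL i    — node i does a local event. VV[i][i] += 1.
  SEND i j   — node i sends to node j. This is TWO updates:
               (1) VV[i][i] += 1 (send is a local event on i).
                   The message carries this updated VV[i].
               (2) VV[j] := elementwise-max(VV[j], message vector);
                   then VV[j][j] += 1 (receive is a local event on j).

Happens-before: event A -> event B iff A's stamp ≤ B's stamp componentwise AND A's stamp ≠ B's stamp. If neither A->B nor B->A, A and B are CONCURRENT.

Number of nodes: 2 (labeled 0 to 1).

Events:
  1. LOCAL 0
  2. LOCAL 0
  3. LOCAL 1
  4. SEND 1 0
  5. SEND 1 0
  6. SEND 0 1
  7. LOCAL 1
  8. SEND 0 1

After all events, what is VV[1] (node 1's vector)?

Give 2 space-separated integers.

Initial: VV[0]=[0, 0]
Initial: VV[1]=[0, 0]
Event 1: LOCAL 0: VV[0][0]++ -> VV[0]=[1, 0]
Event 2: LOCAL 0: VV[0][0]++ -> VV[0]=[2, 0]
Event 3: LOCAL 1: VV[1][1]++ -> VV[1]=[0, 1]
Event 4: SEND 1->0: VV[1][1]++ -> VV[1]=[0, 2], msg_vec=[0, 2]; VV[0]=max(VV[0],msg_vec) then VV[0][0]++ -> VV[0]=[3, 2]
Event 5: SEND 1->0: VV[1][1]++ -> VV[1]=[0, 3], msg_vec=[0, 3]; VV[0]=max(VV[0],msg_vec) then VV[0][0]++ -> VV[0]=[4, 3]
Event 6: SEND 0->1: VV[0][0]++ -> VV[0]=[5, 3], msg_vec=[5, 3]; VV[1]=max(VV[1],msg_vec) then VV[1][1]++ -> VV[1]=[5, 4]
Event 7: LOCAL 1: VV[1][1]++ -> VV[1]=[5, 5]
Event 8: SEND 0->1: VV[0][0]++ -> VV[0]=[6, 3], msg_vec=[6, 3]; VV[1]=max(VV[1],msg_vec) then VV[1][1]++ -> VV[1]=[6, 6]
Final vectors: VV[0]=[6, 3]; VV[1]=[6, 6]

Answer: 6 6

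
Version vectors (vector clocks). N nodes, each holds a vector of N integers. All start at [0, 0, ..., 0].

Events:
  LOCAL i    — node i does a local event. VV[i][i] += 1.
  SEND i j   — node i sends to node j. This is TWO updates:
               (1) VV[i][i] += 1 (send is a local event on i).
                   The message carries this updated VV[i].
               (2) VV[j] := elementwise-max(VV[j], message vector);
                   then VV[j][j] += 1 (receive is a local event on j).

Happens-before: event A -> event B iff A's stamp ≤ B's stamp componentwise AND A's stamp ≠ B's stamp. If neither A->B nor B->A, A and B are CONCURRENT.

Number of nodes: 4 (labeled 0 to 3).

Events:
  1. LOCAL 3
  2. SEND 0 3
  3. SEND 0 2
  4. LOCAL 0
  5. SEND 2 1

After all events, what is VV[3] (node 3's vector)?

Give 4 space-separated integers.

Initial: VV[0]=[0, 0, 0, 0]
Initial: VV[1]=[0, 0, 0, 0]
Initial: VV[2]=[0, 0, 0, 0]
Initial: VV[3]=[0, 0, 0, 0]
Event 1: LOCAL 3: VV[3][3]++ -> VV[3]=[0, 0, 0, 1]
Event 2: SEND 0->3: VV[0][0]++ -> VV[0]=[1, 0, 0, 0], msg_vec=[1, 0, 0, 0]; VV[3]=max(VV[3],msg_vec) then VV[3][3]++ -> VV[3]=[1, 0, 0, 2]
Event 3: SEND 0->2: VV[0][0]++ -> VV[0]=[2, 0, 0, 0], msg_vec=[2, 0, 0, 0]; VV[2]=max(VV[2],msg_vec) then VV[2][2]++ -> VV[2]=[2, 0, 1, 0]
Event 4: LOCAL 0: VV[0][0]++ -> VV[0]=[3, 0, 0, 0]
Event 5: SEND 2->1: VV[2][2]++ -> VV[2]=[2, 0, 2, 0], msg_vec=[2, 0, 2, 0]; VV[1]=max(VV[1],msg_vec) then VV[1][1]++ -> VV[1]=[2, 1, 2, 0]
Final vectors: VV[0]=[3, 0, 0, 0]; VV[1]=[2, 1, 2, 0]; VV[2]=[2, 0, 2, 0]; VV[3]=[1, 0, 0, 2]

Answer: 1 0 0 2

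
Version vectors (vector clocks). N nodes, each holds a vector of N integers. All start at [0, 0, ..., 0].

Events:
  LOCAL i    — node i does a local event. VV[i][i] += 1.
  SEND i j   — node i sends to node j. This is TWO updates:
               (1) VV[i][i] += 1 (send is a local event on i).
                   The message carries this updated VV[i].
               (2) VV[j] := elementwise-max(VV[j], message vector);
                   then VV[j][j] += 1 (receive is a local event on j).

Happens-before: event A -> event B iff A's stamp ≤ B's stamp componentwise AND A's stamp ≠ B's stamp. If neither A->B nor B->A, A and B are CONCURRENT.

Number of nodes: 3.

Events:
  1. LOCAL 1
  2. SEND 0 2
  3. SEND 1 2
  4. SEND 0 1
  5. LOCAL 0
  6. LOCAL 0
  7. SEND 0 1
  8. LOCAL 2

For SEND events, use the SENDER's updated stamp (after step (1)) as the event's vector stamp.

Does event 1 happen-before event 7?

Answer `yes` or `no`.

Initial: VV[0]=[0, 0, 0]
Initial: VV[1]=[0, 0, 0]
Initial: VV[2]=[0, 0, 0]
Event 1: LOCAL 1: VV[1][1]++ -> VV[1]=[0, 1, 0]
Event 2: SEND 0->2: VV[0][0]++ -> VV[0]=[1, 0, 0], msg_vec=[1, 0, 0]; VV[2]=max(VV[2],msg_vec) then VV[2][2]++ -> VV[2]=[1, 0, 1]
Event 3: SEND 1->2: VV[1][1]++ -> VV[1]=[0, 2, 0], msg_vec=[0, 2, 0]; VV[2]=max(VV[2],msg_vec) then VV[2][2]++ -> VV[2]=[1, 2, 2]
Event 4: SEND 0->1: VV[0][0]++ -> VV[0]=[2, 0, 0], msg_vec=[2, 0, 0]; VV[1]=max(VV[1],msg_vec) then VV[1][1]++ -> VV[1]=[2, 3, 0]
Event 5: LOCAL 0: VV[0][0]++ -> VV[0]=[3, 0, 0]
Event 6: LOCAL 0: VV[0][0]++ -> VV[0]=[4, 0, 0]
Event 7: SEND 0->1: VV[0][0]++ -> VV[0]=[5, 0, 0], msg_vec=[5, 0, 0]; VV[1]=max(VV[1],msg_vec) then VV[1][1]++ -> VV[1]=[5, 4, 0]
Event 8: LOCAL 2: VV[2][2]++ -> VV[2]=[1, 2, 3]
Event 1 stamp: [0, 1, 0]
Event 7 stamp: [5, 0, 0]
[0, 1, 0] <= [5, 0, 0]? False. Equal? False. Happens-before: False

Answer: no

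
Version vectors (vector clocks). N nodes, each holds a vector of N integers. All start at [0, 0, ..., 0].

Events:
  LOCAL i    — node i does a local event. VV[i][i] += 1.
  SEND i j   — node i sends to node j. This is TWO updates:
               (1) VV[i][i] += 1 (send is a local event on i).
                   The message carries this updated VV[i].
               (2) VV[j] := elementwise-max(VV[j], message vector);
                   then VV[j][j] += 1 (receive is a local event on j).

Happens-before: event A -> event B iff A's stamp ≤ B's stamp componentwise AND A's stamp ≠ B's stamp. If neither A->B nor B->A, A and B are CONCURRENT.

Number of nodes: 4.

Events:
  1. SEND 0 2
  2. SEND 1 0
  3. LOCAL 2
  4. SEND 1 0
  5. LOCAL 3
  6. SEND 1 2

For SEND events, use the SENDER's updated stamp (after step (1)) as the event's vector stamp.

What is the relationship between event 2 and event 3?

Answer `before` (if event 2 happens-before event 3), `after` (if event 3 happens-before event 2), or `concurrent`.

Answer: concurrent

Derivation:
Initial: VV[0]=[0, 0, 0, 0]
Initial: VV[1]=[0, 0, 0, 0]
Initial: VV[2]=[0, 0, 0, 0]
Initial: VV[3]=[0, 0, 0, 0]
Event 1: SEND 0->2: VV[0][0]++ -> VV[0]=[1, 0, 0, 0], msg_vec=[1, 0, 0, 0]; VV[2]=max(VV[2],msg_vec) then VV[2][2]++ -> VV[2]=[1, 0, 1, 0]
Event 2: SEND 1->0: VV[1][1]++ -> VV[1]=[0, 1, 0, 0], msg_vec=[0, 1, 0, 0]; VV[0]=max(VV[0],msg_vec) then VV[0][0]++ -> VV[0]=[2, 1, 0, 0]
Event 3: LOCAL 2: VV[2][2]++ -> VV[2]=[1, 0, 2, 0]
Event 4: SEND 1->0: VV[1][1]++ -> VV[1]=[0, 2, 0, 0], msg_vec=[0, 2, 0, 0]; VV[0]=max(VV[0],msg_vec) then VV[0][0]++ -> VV[0]=[3, 2, 0, 0]
Event 5: LOCAL 3: VV[3][3]++ -> VV[3]=[0, 0, 0, 1]
Event 6: SEND 1->2: VV[1][1]++ -> VV[1]=[0, 3, 0, 0], msg_vec=[0, 3, 0, 0]; VV[2]=max(VV[2],msg_vec) then VV[2][2]++ -> VV[2]=[1, 3, 3, 0]
Event 2 stamp: [0, 1, 0, 0]
Event 3 stamp: [1, 0, 2, 0]
[0, 1, 0, 0] <= [1, 0, 2, 0]? False
[1, 0, 2, 0] <= [0, 1, 0, 0]? False
Relation: concurrent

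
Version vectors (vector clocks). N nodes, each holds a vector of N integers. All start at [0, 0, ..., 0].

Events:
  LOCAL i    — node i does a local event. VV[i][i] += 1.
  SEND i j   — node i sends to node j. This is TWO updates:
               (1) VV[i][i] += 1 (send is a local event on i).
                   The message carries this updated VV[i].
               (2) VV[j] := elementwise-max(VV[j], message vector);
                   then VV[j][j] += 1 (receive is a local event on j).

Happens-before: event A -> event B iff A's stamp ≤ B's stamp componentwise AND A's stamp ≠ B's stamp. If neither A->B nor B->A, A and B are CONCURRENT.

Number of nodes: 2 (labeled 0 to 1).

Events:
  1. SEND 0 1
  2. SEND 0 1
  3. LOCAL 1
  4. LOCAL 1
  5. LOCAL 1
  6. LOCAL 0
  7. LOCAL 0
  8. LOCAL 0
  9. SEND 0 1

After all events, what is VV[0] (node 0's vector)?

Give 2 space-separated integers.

Initial: VV[0]=[0, 0]
Initial: VV[1]=[0, 0]
Event 1: SEND 0->1: VV[0][0]++ -> VV[0]=[1, 0], msg_vec=[1, 0]; VV[1]=max(VV[1],msg_vec) then VV[1][1]++ -> VV[1]=[1, 1]
Event 2: SEND 0->1: VV[0][0]++ -> VV[0]=[2, 0], msg_vec=[2, 0]; VV[1]=max(VV[1],msg_vec) then VV[1][1]++ -> VV[1]=[2, 2]
Event 3: LOCAL 1: VV[1][1]++ -> VV[1]=[2, 3]
Event 4: LOCAL 1: VV[1][1]++ -> VV[1]=[2, 4]
Event 5: LOCAL 1: VV[1][1]++ -> VV[1]=[2, 5]
Event 6: LOCAL 0: VV[0][0]++ -> VV[0]=[3, 0]
Event 7: LOCAL 0: VV[0][0]++ -> VV[0]=[4, 0]
Event 8: LOCAL 0: VV[0][0]++ -> VV[0]=[5, 0]
Event 9: SEND 0->1: VV[0][0]++ -> VV[0]=[6, 0], msg_vec=[6, 0]; VV[1]=max(VV[1],msg_vec) then VV[1][1]++ -> VV[1]=[6, 6]
Final vectors: VV[0]=[6, 0]; VV[1]=[6, 6]

Answer: 6 0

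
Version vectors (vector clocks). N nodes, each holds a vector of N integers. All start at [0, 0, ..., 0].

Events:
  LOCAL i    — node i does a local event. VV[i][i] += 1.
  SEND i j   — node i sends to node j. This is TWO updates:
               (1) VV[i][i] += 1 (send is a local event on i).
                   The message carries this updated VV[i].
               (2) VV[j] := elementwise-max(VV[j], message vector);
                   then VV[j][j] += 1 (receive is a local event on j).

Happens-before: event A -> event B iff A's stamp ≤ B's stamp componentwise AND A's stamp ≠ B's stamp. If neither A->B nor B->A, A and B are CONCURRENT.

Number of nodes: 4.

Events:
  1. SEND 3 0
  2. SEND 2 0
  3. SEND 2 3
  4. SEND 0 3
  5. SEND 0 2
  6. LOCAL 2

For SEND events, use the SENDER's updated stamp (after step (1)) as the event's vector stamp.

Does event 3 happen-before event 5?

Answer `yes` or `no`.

Initial: VV[0]=[0, 0, 0, 0]
Initial: VV[1]=[0, 0, 0, 0]
Initial: VV[2]=[0, 0, 0, 0]
Initial: VV[3]=[0, 0, 0, 0]
Event 1: SEND 3->0: VV[3][3]++ -> VV[3]=[0, 0, 0, 1], msg_vec=[0, 0, 0, 1]; VV[0]=max(VV[0],msg_vec) then VV[0][0]++ -> VV[0]=[1, 0, 0, 1]
Event 2: SEND 2->0: VV[2][2]++ -> VV[2]=[0, 0, 1, 0], msg_vec=[0, 0, 1, 0]; VV[0]=max(VV[0],msg_vec) then VV[0][0]++ -> VV[0]=[2, 0, 1, 1]
Event 3: SEND 2->3: VV[2][2]++ -> VV[2]=[0, 0, 2, 0], msg_vec=[0, 0, 2, 0]; VV[3]=max(VV[3],msg_vec) then VV[3][3]++ -> VV[3]=[0, 0, 2, 2]
Event 4: SEND 0->3: VV[0][0]++ -> VV[0]=[3, 0, 1, 1], msg_vec=[3, 0, 1, 1]; VV[3]=max(VV[3],msg_vec) then VV[3][3]++ -> VV[3]=[3, 0, 2, 3]
Event 5: SEND 0->2: VV[0][0]++ -> VV[0]=[4, 0, 1, 1], msg_vec=[4, 0, 1, 1]; VV[2]=max(VV[2],msg_vec) then VV[2][2]++ -> VV[2]=[4, 0, 3, 1]
Event 6: LOCAL 2: VV[2][2]++ -> VV[2]=[4, 0, 4, 1]
Event 3 stamp: [0, 0, 2, 0]
Event 5 stamp: [4, 0, 1, 1]
[0, 0, 2, 0] <= [4, 0, 1, 1]? False. Equal? False. Happens-before: False

Answer: no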